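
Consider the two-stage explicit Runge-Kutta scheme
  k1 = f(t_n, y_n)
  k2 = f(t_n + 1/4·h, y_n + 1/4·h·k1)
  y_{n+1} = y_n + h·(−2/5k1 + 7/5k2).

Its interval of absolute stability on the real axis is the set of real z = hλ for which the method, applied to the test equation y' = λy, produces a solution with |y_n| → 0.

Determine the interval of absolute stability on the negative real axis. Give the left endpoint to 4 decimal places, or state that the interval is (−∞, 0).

z∈(-2.8571,0).

Test eqn y'=λy, z=hλ:
  k1=λy_n ⇒ h·k1=z·y_n;  k2=λ(1+1/4z)y_n ⇒ h·k2=z(1+1/4z)y_n
  y_{n+1}/y_n = 1 − 2/5z + 7/5z(1+1/4z) = 1 + z + 7/20z²
  so R(z) = 1 + z + 7/20z².

Solve |R(x)|<1 on ℝ⁻.
x=-1.51: |R|=0.2880
R=1: x+7/20x²=0 ⇒ x=−20/7=-2.8571; min R=1−1/(4·7/20)=0.2857>−1
Confirm numerically:
  x=-2.329: |R|=0.56948 <1
  x=-2.077: |R|=0.43288 <1
  x=-1.801: |R|=0.33426 <1
  x=-1.267: |R|=0.29485 <1
  x=-3.323: |R|=1.54182 >1
  x=-3.184: |R|=1.36425 >1
  x=-3.166: |R|=1.34224 >1
Interval (-2.8571, 0).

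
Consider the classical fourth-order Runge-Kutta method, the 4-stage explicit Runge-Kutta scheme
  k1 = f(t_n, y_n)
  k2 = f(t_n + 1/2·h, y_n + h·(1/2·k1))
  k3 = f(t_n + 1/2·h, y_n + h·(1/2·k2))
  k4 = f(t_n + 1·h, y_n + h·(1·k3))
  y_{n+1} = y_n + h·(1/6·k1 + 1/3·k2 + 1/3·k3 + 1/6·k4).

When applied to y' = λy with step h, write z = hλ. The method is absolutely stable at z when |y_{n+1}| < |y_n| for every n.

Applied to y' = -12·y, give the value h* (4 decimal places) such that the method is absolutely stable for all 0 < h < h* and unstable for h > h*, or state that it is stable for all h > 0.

(-2.7853,0); λ=-12 ⇒ h* = 0.2321.

With y'=λy (z=hλ):
  order 4, 4-stage ⇒ R(z)=1+z+z^2/2+z^3/6+z^4/24
  (e.g. R(-1.18)=0.32314, |R|=0.32314)

Boundary: |R(x)|=1, x<0.
x=-1.18: |R|=0.3231
|R(-3.17)|=1.7528 |R(-3.06)|=1.4996 |R(-0.74)|=0.4788
Bisect:
  x_lo=-3.5506 |R|=2.9145  x_hi=-0.1783 |R|=0.8367
  mid=-1.86444 |R|=0.29693 →hi
  mid=-2.70751 |R|=0.88892 →hi
  mid=-3.12904 |R|=1.65463 →lo
  mid=-2.91828 |R|=1.21972 →lo
  mid=-2.81289 |R|=1.04241 →lo
  mid=-2.76020 |R|=0.96282 →hi
  mid=-2.78655 |R|=1.00189 →lo
  mid=-2.77337 |R|=0.98218 →hi
  mid=-2.77996 |R|=0.99199 →hi
  ...
  [-2.78531,-2.78511] ⇒ x*=-2.7853
Interval (-2.7853, 0).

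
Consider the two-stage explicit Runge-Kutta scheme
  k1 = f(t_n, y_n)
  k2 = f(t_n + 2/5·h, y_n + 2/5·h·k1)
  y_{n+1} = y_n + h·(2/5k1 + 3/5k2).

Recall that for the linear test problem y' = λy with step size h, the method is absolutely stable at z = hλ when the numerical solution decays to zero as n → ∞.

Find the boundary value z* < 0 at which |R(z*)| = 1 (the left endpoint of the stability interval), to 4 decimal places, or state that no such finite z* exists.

left endpoint -4.1667.

Set f=λy, z=hλ:
  k1=λy_n ⇒ h·k1=z·y_n;  k2=λ(1+2/5z)y_n ⇒ h·k2=z(1+2/5z)y_n
  y_{n+1}/y_n = 1 + 2/5z + 3/5z(1+2/5z) = 1 + z + 6/25z²
  ⇒ R(z) = 1 + z + 6/25z².

Find x<0 with |R(x)|<1.
x=-0.9: |R|=0.2944
R=1: x+6/25x²=0 ⇒ x=−25/6=-4.1667; min R=1−1/(4·6/25)=-0.0417>−1
Confirm numerically:
  x=-3.985: |R|=0.82625 <1
  x=-2.843: |R|=0.09684 <1
  x=-2.076: |R|=0.04165 <1
  x=-1.866: |R|=0.03033 <1
  x=-4.550: |R|=1.41860 >1
  x=-4.462: |R|=1.31627 >1
So |R|<1 on (-4.1667, 0).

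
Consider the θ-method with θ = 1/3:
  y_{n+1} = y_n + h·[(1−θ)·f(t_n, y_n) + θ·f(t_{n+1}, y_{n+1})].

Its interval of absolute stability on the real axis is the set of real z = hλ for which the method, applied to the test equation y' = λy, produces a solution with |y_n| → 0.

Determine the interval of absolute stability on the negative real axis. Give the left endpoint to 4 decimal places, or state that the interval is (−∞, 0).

(-6.0000, 0).

Test eqn y'=λy, z=hλ:
  y_{n+1} = y_n + z·[2/3·y_n + 1/3·y_{n+1}] ⇒ (1 − 1/3z)y_{n+1} = (1 + 2/3z)y_n
  so R(z) = (1 + 2/3z)/(1 − 1/3z).

Find x<0 with |R(x)|<1.
x=-1.59: |R|=0.0392
R=−1: 1+2/3x = −1+1/3x ⇒ -1/3x=2 ⇒ x=2/(-1/3)=-6.0000
Confirm numerically:
  x=-5.143: |R|=0.89476 <1
  x=-4.287: |R|=0.76492 <1
  x=-3.493: |R|=0.61389 <1
  x=-6.598: |R|=1.06230 >1
  x=-6.280: |R|=1.03017 >1
  x=-6.217: |R|=1.02354 >1
So |R|<1 on (-6.0000, 0).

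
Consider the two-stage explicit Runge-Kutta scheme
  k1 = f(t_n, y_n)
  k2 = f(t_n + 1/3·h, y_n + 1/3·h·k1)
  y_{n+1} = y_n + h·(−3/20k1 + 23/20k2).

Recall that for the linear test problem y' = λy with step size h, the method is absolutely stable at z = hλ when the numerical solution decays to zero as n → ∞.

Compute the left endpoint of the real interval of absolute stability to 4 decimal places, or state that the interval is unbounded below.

left endpoint -2.6087.

Test eqn y'=λy, z=hλ:
  k1=λy_n ⇒ h·k1=z·y_n;  k2=λ(1+1/3z)y_n ⇒ h·k2=z(1+1/3z)y_n
  y_{n+1}/y_n = 1 − 3/20z + 23/20z(1+1/3z) = 1 + z + 23/60z²
  R(z) = 1 + z + 23/60z².

Find x<0 with |R(x)|<1.
x=-1.52: |R|=0.3657
R=1: x+23/60x²=0 ⇒ x=−60/23=-2.6087; min R=1−1/(4·23/60)=0.3478>−1
Confirm numerically:
  x=-2.423: |R|=0.82752 <1
  x=-1.916: |R|=0.49124 <1
  x=-1.775: |R|=0.43274 <1
  x=-3.201: |R|=1.72679 >1
  x=-3.157: |R|=1.66355 >1
  x=-3.117: |R|=1.60735 >1
So |R|<1 on (-2.6087, 0).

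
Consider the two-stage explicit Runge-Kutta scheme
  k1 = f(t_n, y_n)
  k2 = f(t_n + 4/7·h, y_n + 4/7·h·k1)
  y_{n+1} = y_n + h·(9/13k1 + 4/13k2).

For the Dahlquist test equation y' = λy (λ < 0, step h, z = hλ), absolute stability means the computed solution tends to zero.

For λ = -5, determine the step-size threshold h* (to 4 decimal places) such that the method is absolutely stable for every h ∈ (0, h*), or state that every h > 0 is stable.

(-5.6875,0); λ=-5 ⇒ h* = (91/16)/5 = 1.1375.

On y'=λy, z=hλ:
  k1=λy_n ⇒ h·k1=z·y_n;  k2=λ(1+4/7z)y_n ⇒ h·k2=z(1+4/7z)y_n
  y_{n+1}/y_n = 1 + 9/13z + 4/13z(1+4/7z) = 1 + z + 16/91z²
  ⇒ R(z) = 1 + z + 16/91z².

Boundary: |R(x)|=1, x<0.
x=-1.29: |R|=0.0026
R=1: x+16/91x²=0 ⇒ x=−91/16=-5.6875; min R=1−1/(4·16/91)=-0.4219>−1
Confirm numerically:
  x=-5.597: |R|=0.91094 <1
  x=-5.107: |R|=0.47875 <1
  x=-4.562: |R|=0.09723 <1
  x=-6.243: |R|=1.60976 >1
  x=-6.185: |R|=1.54102 >1
Interval (-5.6875, 0).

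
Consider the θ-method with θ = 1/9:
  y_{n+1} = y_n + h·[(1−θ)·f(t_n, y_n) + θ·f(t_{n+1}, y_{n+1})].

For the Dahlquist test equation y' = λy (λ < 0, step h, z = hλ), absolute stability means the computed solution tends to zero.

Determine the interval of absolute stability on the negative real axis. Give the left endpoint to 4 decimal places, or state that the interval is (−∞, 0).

With y'=λy (z=hλ):
  y_{n+1} = y_n + z·[8/9·y_n + 1/9·y_{n+1}] ⇒ (1 − 1/9z)y_{n+1} = (1 + 8/9z)y_n
  so R(z) = (1 + 8/9z)/(1 − 1/9z).

Solve |R(x)|<1 on ℝ⁻.
x=-1.42: |R|=0.2265
R=−1: 1+8/9x = −1+1/9x ⇒ -7/9x=2 ⇒ x=2/(-7/9)=-2.5714
Confirm numerically:
  x=-1.979: |R|=0.62228 <1
  x=-1.926: |R|=0.58649 <1
  x=-1.831: |R|=0.52147 <1
  x=-1.460: |R|=0.25621 <1
  x=-3.161: |R|=1.33936 >1
  x=-3.108: |R|=1.31021 >1
  x=-2.655: |R|=1.05019 >1
Interval (-2.5714, 0).

(-2.5714, 0).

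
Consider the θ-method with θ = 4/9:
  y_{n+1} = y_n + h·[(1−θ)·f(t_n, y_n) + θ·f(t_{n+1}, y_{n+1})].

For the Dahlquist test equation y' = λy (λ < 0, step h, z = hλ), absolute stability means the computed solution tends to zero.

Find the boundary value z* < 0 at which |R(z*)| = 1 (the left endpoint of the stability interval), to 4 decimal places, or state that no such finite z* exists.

z* = -18.0000.

With y'=λy (z=hλ):
  y_{n+1} = y_n + z·[5/9·y_n + 4/9·y_{n+1}] ⇒ (1 − 4/9z)y_{n+1} = (1 + 5/9z)y_n
  so R(z) = (1 + 5/9z)/(1 − 4/9z).

Need |R(x)|<1, x<0.
x=-0.71: |R|=0.4603
R=−1: 1+5/9x = −1+4/9x ⇒ -1/9x=2 ⇒ x=2/(-1/9)=-18.0000
Confirm numerically:
  x=-15.705: |R|=0.96805 <1
  x=-14.231: |R|=0.94283 <1
  x=-13.377: |R|=0.92604 <1
  x=-11.346: |R|=0.87765 <1
  x=-18.295: |R|=1.00359 >1
  x=-18.050: |R|=1.00062 >1
Interval (-18.0000, 0).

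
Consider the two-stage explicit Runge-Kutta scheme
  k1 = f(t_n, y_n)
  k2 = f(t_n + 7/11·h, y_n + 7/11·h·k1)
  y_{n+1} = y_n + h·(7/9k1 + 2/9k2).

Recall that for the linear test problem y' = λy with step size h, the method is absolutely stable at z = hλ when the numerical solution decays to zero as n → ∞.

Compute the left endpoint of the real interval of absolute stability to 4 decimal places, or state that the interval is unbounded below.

z* = -7.0714.

Set f=λy, z=hλ:
  k1=λy_n ⇒ h·k1=z·y_n;  k2=λ(1+7/11z)y_n ⇒ h·k2=z(1+7/11z)y_n
  y_{n+1}/y_n = 1 + 7/9z + 2/9z(1+7/11z) = 1 + z + 14/99z²
  Hence R(z) = 1 + z + 14/99z².

Solve |R(x)|<1 on ℝ⁻.
x=-1.15: |R|=0.0370
R=1: x+14/99x²=0 ⇒ x=−99/14=-7.0714; min R=1−1/(4·14/99)=-0.7679>−1
Confirm numerically:
  x=-4.219: |R|=0.70183 <1
  x=-3.955: |R|=0.74300 <1
  x=-3.858: |R|=0.75317 <1
  x=-3.629: |R|=0.76663 <1
  x=-7.537: |R|=1.49622 >1
  x=-7.470: |R|=1.42104 >1
  x=-7.104: |R|=1.03272 >1
Stable set (-7.0714, 0).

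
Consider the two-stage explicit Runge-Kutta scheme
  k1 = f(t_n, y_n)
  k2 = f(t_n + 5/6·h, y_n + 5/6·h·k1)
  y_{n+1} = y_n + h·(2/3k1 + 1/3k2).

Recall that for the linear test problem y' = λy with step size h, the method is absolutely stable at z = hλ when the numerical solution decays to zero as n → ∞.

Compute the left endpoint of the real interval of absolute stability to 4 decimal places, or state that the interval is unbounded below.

z* = -3.6000.

Test eqn y'=λy, z=hλ:
  k1=λy_n ⇒ h·k1=z·y_n;  k2=λ(1+5/6z)y_n ⇒ h·k2=z(1+5/6z)y_n
  y_{n+1}/y_n = 1 + 2/3z + 1/3z(1+5/6z) = 1 + z + 5/18z²
  Hence R(z) = 1 + z + 5/18z².

Solve |R(x)|<1 on ℝ⁻.
x=-0.69: |R|=0.4423
R=1: x+5/18x²=0 ⇒ x=−18/5=-3.6000; min R=1−1/(4·5/18)=0.1000>−1
Confirm numerically:
  x=-3.318: |R|=0.74009 <1
  x=-2.697: |R|=0.32350 <1
  x=-1.786: |R|=0.10005 <1
  x=-1.474: |R|=0.12952 <1
  x=-3.875: |R|=1.29601 >1
  x=-3.820: |R|=1.23344 >1
Stable set (-3.6000, 0).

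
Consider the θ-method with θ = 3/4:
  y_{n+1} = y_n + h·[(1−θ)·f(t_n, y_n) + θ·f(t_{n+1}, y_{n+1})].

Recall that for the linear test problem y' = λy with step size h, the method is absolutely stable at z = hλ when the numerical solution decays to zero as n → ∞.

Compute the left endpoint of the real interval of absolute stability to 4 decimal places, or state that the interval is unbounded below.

interval (−∞, 0).

Set f=λy, z=hλ:
  y_{n+1} = y_n + z·[1/4·y_n + 3/4·y_{n+1}] ⇒ (1 − 3/4z)y_{n+1} = (1 + 1/4z)y_n
  R(z) = (1 + 1/4z)/(1 − 3/4z).

Solve |R(x)|<1 on ℝ⁻.
x=-1.11: |R|=0.3943
x=-2: |R|=0.2000
x=-10: |R|=0.1765
x=-100: |R|=0.3158
θ=3/4≥1/2 ⇒ |1+1/4x|<|1−3/4x| ∀x<0 ⇒ interval (−∞,0).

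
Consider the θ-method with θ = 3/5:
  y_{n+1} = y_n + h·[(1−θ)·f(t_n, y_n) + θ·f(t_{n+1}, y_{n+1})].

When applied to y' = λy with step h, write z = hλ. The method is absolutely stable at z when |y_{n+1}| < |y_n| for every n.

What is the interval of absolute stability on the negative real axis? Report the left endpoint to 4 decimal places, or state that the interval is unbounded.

unbounded; (−∞, 0).

On y'=λy, z=hλ:
  y_{n+1} = y_n + z·[2/5·y_n + 3/5·y_{n+1}] ⇒ (1 − 3/5z)y_{n+1} = (1 + 2/5z)y_n
  R(z) = (1 + 2/5z)/(1 − 3/5z).

Need |R(x)|<1, x<0.
x=-1.35: |R|=0.2541
x=-2: |R|=0.0909
x=-10: |R|=0.4286
x=-100: |R|=0.6393
θ=3/5≥1/2 ⇒ |1+2/5x|<|1−3/5x| ∀x<0 ⇒ interval (−∞,0).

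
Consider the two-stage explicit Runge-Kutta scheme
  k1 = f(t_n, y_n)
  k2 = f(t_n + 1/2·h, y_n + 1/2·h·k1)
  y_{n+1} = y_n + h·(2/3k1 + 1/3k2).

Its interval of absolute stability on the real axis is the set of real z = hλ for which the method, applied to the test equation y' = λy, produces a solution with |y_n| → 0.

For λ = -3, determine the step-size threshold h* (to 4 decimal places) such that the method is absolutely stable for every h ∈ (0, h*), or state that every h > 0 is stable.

(-6.0000,0); λ=-3 ⇒ h* = (6)/3 = 2.0000.

Set f=λy, z=hλ:
  k1=λy_n ⇒ h·k1=z·y_n;  k2=λ(1+1/2z)y_n ⇒ h·k2=z(1+1/2z)y_n
  y_{n+1}/y_n = 1 + 2/3z + 1/3z(1+1/2z) = 1 + z + 1/6z²
  so R(z) = 1 + z + 1/6z².

Boundary: |R(x)|=1, x<0.
x=-1.05: |R|=0.1338
R=1: x+1/6x²=0 ⇒ x=−6=-6.0000; min R=1−1/(4·1/6)=-0.5000>−1
Confirm numerically:
  x=-4.518: |R|=0.11595 <1
  x=-3.022: |R|=0.49992 <1
  x=-2.598: |R|=0.47307 <1
  x=-6.525: |R|=1.57094 >1
  x=-6.180: |R|=1.18540 >1
Stable set (-6.0000, 0).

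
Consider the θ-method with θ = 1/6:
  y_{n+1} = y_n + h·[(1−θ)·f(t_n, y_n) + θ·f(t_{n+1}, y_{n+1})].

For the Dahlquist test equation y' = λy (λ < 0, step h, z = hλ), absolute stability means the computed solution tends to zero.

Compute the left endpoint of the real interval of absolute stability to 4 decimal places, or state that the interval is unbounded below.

On y'=λy, z=hλ:
  y_{n+1} = y_n + z·[5/6·y_n + 1/6·y_{n+1}] ⇒ (1 − 1/6z)y_{n+1} = (1 + 5/6z)y_n
  so R(z) = (1 + 5/6z)/(1 − 1/6z).

Boundary: |R(x)|=1, x<0.
x=-0.74: |R|=0.3412
R=−1: 1+5/6x = −1+1/6x ⇒ -2/3x=2 ⇒ x=2/(-2/3)=-3.0000
Confirm numerically:
  x=-2.627: |R|=0.82705 <1
  x=-2.615: |R|=0.82124 <1
  x=-2.491: |R|=0.76022 <1
  x=-1.974: |R|=0.48533 <1
  x=-3.499: |R|=1.21013 >1
  x=-3.115: |R|=1.05047 >1
Interval (-3.0000, 0).

left endpoint -3.0000.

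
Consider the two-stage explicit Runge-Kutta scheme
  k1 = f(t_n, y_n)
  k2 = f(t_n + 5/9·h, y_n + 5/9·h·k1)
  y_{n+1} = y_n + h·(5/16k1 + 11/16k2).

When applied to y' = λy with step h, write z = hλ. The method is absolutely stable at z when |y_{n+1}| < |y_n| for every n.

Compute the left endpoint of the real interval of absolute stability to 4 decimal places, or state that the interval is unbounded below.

On y'=λy, z=hλ:
  k1=λy_n ⇒ h·k1=z·y_n;  k2=λ(1+5/9z)y_n ⇒ h·k2=z(1+5/9z)y_n
  y_{n+1}/y_n = 1 + 5/16z + 11/16z(1+5/9z) = 1 + z + 55/144z²
  Hence R(z) = 1 + z + 55/144z².

Solve |R(x)|<1 on ℝ⁻.
x=-1.25: |R|=0.3468
R=1: x+55/144x²=0 ⇒ x=−144/55=-2.6182; min R=1−1/(4·55/144)=0.3455>−1
Confirm numerically:
  x=-2.320: |R|=0.73578 <1
  x=-2.315: |R|=0.73193 <1
  x=-2.049: |R|=0.55456 <1
  x=-2.010: |R|=0.53309 <1
  x=-3.069: |R|=1.52844 >1
  x=-2.847: |R|=1.24882 >1
So |R|<1 on (-2.6182, 0).

z* = -2.6182.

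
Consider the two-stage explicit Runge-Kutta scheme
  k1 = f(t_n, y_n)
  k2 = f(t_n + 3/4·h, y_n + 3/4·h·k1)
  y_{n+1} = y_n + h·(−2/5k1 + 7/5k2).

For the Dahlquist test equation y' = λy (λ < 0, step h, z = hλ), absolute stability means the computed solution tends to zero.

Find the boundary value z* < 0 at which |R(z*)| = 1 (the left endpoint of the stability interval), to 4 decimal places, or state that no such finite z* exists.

left endpoint -0.9524.

Test eqn y'=λy, z=hλ:
  k1=λy_n ⇒ h·k1=z·y_n;  k2=λ(1+3/4z)y_n ⇒ h·k2=z(1+3/4z)y_n
  y_{n+1}/y_n = 1 − 2/5z + 7/5z(1+3/4z) = 1 + z + 21/20z²
  so R(z) = 1 + z + 21/20z².

Solve |R(x)|<1 on ℝ⁻.
x=-0.55: |R|=0.7676
R=1: x+21/20x²=0 ⇒ x=−20/21=-0.9524; min R=1−1/(4·21/20)=0.7619>−1
Confirm numerically:
  x=-0.679: |R|=0.80509 <1
  x=-0.608: |R|=0.78015 <1
  x=-0.538: |R|=0.76592 <1
  x=-0.392: |R|=0.76935 <1
  x=-1.524: |R|=1.91470 >1
  x=-1.120: |R|=1.19712 >1
  x=-1.109: |R|=1.18238 >1
So |R|<1 on (-0.9524, 0).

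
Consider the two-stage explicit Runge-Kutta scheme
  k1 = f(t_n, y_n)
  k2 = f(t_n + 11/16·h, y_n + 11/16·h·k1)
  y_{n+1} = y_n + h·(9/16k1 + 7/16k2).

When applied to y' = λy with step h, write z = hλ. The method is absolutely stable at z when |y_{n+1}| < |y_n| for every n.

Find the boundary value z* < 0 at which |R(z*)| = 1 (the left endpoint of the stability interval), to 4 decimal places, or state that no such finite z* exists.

On y'=λy, z=hλ:
  k1=λy_n ⇒ h·k1=z·y_n;  k2=λ(1+11/16z)y_n ⇒ h·k2=z(1+11/16z)y_n
  y_{n+1}/y_n = 1 + 9/16z + 7/16z(1+11/16z) = 1 + z + 77/256z²
  so R(z) = 1 + z + 77/256z².

Boundary: |R(x)|=1, x<0.
x=-1.22: |R|=0.2277
R=1: x+77/256x²=0 ⇒ x=−256/77=-3.3247; min R=1−1/(4·77/256)=0.1688>−1
Confirm numerically:
  x=-3.172: |R|=0.85434 <1
  x=-2.887: |R|=0.61994 <1
  x=-2.673: |R|=0.47606 <1
  x=-1.651: |R|=0.16887 <1
  x=-3.766: |R|=1.49991 >1
  x=-3.568: |R|=1.26113 >1
  x=-3.491: |R|=1.17465 >1
So |R|<1 on (-3.3247, 0).

z* = -3.3247.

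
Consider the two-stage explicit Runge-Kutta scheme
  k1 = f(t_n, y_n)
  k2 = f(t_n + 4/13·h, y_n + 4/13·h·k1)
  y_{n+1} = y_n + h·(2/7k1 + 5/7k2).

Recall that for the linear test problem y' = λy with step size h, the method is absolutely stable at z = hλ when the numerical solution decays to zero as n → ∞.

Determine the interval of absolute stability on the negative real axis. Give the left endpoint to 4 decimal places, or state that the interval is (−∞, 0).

(-4.5500, 0).

Set f=λy, z=hλ:
  k1=λy_n ⇒ h·k1=z·y_n;  k2=λ(1+4/13z)y_n ⇒ h·k2=z(1+4/13z)y_n
  y_{n+1}/y_n = 1 + 2/7z + 5/7z(1+4/13z) = 1 + z + 20/91z²
  ⇒ R(z) = 1 + z + 20/91z².

Find x<0 with |R(x)|<1.
x=-0.76: |R|=0.3669
R=1: x+20/91x²=0 ⇒ x=−91/20=-4.5500; min R=1−1/(4·20/91)=-0.1375>−1
Confirm numerically:
  x=-3.511: |R|=0.19826 <1
  x=-2.437: |R|=0.13173 <1
  x=-2.375: |R|=0.13530 <1
  x=-5.049: |R|=1.55373 >1
  x=-4.735: |R|=1.19252 >1
  x=-4.731: |R|=1.18820 >1
Stable set (-4.5500, 0).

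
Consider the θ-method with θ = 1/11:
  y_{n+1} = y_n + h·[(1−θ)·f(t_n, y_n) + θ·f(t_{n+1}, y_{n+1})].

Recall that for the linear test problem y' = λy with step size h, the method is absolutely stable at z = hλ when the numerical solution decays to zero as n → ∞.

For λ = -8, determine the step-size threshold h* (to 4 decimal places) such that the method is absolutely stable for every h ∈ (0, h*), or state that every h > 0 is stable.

(-2.4444,0); λ=-8 ⇒ h* = (22/9)/8 = 0.3056.

With y'=λy (z=hλ):
  y_{n+1} = y_n + z·[10/11·y_n + 1/11·y_{n+1}] ⇒ (1 − 1/11z)y_{n+1} = (1 + 10/11z)y_n
  Hence R(z) = (1 + 10/11z)/(1 − 1/11z).

Boundary: |R(x)|=1, x<0.
x=-1.71: |R|=0.4799
R=−1: 1+10/11x = −1+1/11x ⇒ -9/11x=2 ⇒ x=2/(-9/11)=-2.4444
Confirm numerically:
  x=-2.355: |R|=0.93972 <1
  x=-1.868: |R|=0.59683 <1
  x=-1.791: |R|=0.54022 <1
  x=-3.042: |R|=1.38299 >1
  x=-2.520: |R|=1.05030 >1
  x=-2.509: |R|=1.04301 >1
So |R|<1 on (-2.4444, 0).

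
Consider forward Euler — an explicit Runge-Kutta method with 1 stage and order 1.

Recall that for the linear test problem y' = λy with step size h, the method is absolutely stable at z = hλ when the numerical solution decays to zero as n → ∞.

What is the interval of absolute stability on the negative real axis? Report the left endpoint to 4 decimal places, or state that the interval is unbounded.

Set f=λy, z=hλ:
  order 1, 1-stage ⇒ R(z)=1+z
  (e.g. R(-1.08)=-0.08000, |R|=0.08000)

Solve |R(x)|<1 on ℝ⁻.
x=-1.08: |R|=0.0800
|R(-2.35)|=1.3500 |R(-1.32)|=0.3200 |R(-0.84)|=0.1600
Bisect:
  x_lo=-2.6634 |R|=1.6634  x_hi=-0.1470 |R|=0.8530
  mid=-1.40519 |R|=0.40519 →hi
  mid=-2.03429 |R|=1.03429 →lo
  mid=-1.71974 |R|=0.71974 →hi
  mid=-1.87702 |R|=0.87702 →hi
  mid=-1.95565 |R|=0.95565 →hi
  mid=-1.99497 |R|=0.99497 →hi
  mid=-2.01463 |R|=1.01463 →lo
  mid=-2.00480 |R|=1.00480 →lo
  mid=-1.99989 |R|=0.99989 →hi
  mid=-2.00234 |R|=1.00234 →lo
  ...
  [-2.00004,-1.99989] ⇒ x*=-2.0000
Interval (-2.0000, 0).

z∈(-2.0000,0).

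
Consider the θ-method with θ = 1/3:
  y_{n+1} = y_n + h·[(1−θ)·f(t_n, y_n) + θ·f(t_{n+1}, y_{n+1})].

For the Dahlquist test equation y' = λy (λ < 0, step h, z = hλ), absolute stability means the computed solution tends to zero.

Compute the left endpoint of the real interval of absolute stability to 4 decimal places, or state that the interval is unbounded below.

z* = -6.0000.

Test eqn y'=λy, z=hλ:
  y_{n+1} = y_n + z·[2/3·y_n + 1/3·y_{n+1}] ⇒ (1 − 1/3z)y_{n+1} = (1 + 2/3z)y_n
  ⇒ R(z) = (1 + 2/3z)/(1 − 1/3z).

Solve |R(x)|<1 on ℝ⁻.
x=-0.98: |R|=0.2613
R=−1: 1+2/3x = −1+1/3x ⇒ -1/3x=2 ⇒ x=2/(-1/3)=-6.0000
Confirm numerically:
  x=-4.914: |R|=0.86277 <1
  x=-4.392: |R|=0.78247 <1
  x=-3.959: |R|=0.70671 <1
  x=-2.912: |R|=0.47767 <1
  x=-6.482: |R|=1.05083 >1
  x=-6.205: |R|=1.02227 >1
So |R|<1 on (-6.0000, 0).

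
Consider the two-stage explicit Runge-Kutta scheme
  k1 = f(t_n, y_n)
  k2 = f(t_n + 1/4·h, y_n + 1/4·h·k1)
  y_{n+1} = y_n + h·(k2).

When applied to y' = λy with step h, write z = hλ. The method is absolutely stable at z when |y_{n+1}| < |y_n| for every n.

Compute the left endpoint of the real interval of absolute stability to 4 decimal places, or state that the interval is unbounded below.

left endpoint -4.0000.

With y'=λy (z=hλ):
  k1=λy_n ⇒ h·k1=z·y_n;  k2=λ(1+1/4z)y_n ⇒ h·k2=z(1+1/4z)y_n
  y_{n+1}/y_n = 1 + z(1+1/4z) = 1 + z + 1/4z²
  Hence R(z) = 1 + z + 1/4z².

Need |R(x)|<1, x<0.
x=-0.43: |R|=0.6162
R=1: x+1/4x²=0 ⇒ x=−4=-4.0000; min R=1−1/(4·1/4)=0.0000>−1
Confirm numerically:
  x=-3.106: |R|=0.30581 <1
  x=-2.947: |R|=0.22420 <1
  x=-1.946: |R|=0.00073 <1
  x=-4.586: |R|=1.67185 >1
  x=-4.567: |R|=1.64737 >1
  x=-4.565: |R|=1.64481 >1
Interval (-4.0000, 0).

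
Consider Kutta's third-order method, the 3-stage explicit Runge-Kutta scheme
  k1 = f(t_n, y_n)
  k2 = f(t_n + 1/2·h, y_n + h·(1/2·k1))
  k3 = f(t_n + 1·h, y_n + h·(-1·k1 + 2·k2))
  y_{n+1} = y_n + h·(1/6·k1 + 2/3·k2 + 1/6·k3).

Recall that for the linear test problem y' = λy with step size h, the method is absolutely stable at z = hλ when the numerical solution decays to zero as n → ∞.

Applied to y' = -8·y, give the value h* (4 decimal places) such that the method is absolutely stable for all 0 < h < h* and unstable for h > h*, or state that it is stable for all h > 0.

(-2.5127,0); λ=-8 ⇒ h* = 0.3141.

Test eqn y'=λy, z=hλ:
  order 3, 3-stage ⇒ R(z)=1+z+z^2/2+z^3/6
  (e.g. R(-0.72)=0.47699, |R|=0.47699)

Need |R(x)|<1, x<0.
x=-0.72: |R|=0.4770
|R(-2.62)|=1.1853 |R(-2.6)|=1.1493 |R(-1.2)|=0.2320
Bisect:
  x_lo=-2.9460 |R|=1.8678  x_hi=-0.3678 |R|=0.6916
  mid=-1.65687 |R|=0.04234 →hi
  mid=-2.30141 |R|=0.68474 →hi
  mid=-2.62369 |R|=1.19195 →lo
  mid=-2.46255 |R|=0.91935 →hi
  mid=-2.54312 |R|=1.05064 →lo
  mid=-2.50283 |R|=0.98378 →hi
  mid=-2.52298 |R|=1.01690 →lo
  ...
  [-2.51275,-2.51259] ⇒ x*=-2.5127
Interval (-2.5127, 0).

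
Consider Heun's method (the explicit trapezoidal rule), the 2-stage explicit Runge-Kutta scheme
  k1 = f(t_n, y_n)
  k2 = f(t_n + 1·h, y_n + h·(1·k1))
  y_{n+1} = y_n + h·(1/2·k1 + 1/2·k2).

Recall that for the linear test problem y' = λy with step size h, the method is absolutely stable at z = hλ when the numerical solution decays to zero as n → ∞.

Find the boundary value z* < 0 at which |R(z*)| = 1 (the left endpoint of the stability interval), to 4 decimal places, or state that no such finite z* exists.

Set f=λy, z=hλ:
  order 2, 2-stage ⇒ R(z)=1+z+z^2/2
  (e.g. R(-0.36)=0.70480, |R|=0.70480)

Boundary: |R(x)|=1, x<0.
x=-0.36: |R|=0.7048
|R(-1.57)|=0.6624 |R(-1.44)|=0.5968 |R(-1)|=0.5000
Bisect:
  x_lo=-2.7814 |R|=2.0866  x_hi=-0.3527 |R|=0.7095
  mid=-1.56702 |R|=0.66076 →hi
  mid=-2.17419 |R|=1.18936 →lo
  mid=-1.87061 |R|=0.87898 →hi
  mid=-2.02240 |R|=1.02265 →lo
  mid=-1.94650 |R|=0.94793 →hi
  mid=-1.98445 |R|=0.98457 →hi
  mid=-2.00343 |R|=1.00343 →lo
  mid=-1.99394 |R|=0.99396 →hi
  mid=-1.99868 |R|=0.99868 →hi
  ...
  [-2.00002,-1.99987] ⇒ x*=-2.0000
So |R|<1 on (-2.0000, 0).

z* = -2.0000.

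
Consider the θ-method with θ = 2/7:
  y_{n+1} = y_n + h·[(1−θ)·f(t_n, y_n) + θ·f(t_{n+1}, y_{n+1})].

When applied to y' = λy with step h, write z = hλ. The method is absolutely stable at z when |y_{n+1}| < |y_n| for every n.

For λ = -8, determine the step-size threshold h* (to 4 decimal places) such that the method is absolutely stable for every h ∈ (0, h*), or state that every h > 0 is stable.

Set f=λy, z=hλ:
  y_{n+1} = y_n + z·[5/7·y_n + 2/7·y_{n+1}] ⇒ (1 − 2/7z)y_{n+1} = (1 + 5/7z)y_n
  Hence R(z) = (1 + 5/7z)/(1 − 2/7z).

Boundary: |R(x)|=1, x<0.
x=-0.31: |R|=0.7152
R=−1: 1+5/7x = −1+2/7x ⇒ -3/7x=2 ⇒ x=2/(-3/7)=-4.6667
Confirm numerically:
  x=-4.376: |R|=0.94464 <1
  x=-4.343: |R|=0.93810 <1
  x=-3.683: |R|=0.79458 <1
  x=-1.944: |R|=0.24982 <1
  x=-5.027: |R|=1.06339 >1
  x=-4.708: |R|=1.00755 >1
So |R|<1 on (-4.6667, 0).

(-4.6667,0); λ=-8 ⇒ h* = (14/3)/8 = 0.5833.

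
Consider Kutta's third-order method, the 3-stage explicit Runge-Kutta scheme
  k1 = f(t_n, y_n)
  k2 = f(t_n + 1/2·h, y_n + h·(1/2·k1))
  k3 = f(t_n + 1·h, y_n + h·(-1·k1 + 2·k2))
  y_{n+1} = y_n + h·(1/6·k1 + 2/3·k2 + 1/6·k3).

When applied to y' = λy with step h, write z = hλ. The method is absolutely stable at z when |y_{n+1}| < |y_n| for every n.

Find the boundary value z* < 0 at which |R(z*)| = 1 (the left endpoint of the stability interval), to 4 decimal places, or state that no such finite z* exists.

z* = -2.5127.

Set f=λy, z=hλ:
  order 3, 3-stage ⇒ R(z)=1+z+z^2/2+z^3/6
  (e.g. R(-0.61)=0.53822, |R|=0.53822)

Need |R(x)|<1, x<0.
x=-0.61: |R|=0.5382
|R(-1.84)|=0.1855 |R(-1.8)|=0.1520 |R(-0.88)|=0.3936
Bisect:
  x_lo=-3.1486 |R|=2.3941  x_hi=-0.1413 |R|=0.8682
  mid=-1.64495 |R|=0.03385 →hi
  mid=-2.39677 |R|=0.81923 →hi
  mid=-2.77268 |R|=1.48141 →lo
  mid=-2.58472 |R|=1.12233 →lo
  mid=-2.49075 |R|=0.96419 →hi
  mid=-2.53773 |R|=1.04156 →lo
  mid=-2.51424 |R|=1.00246 →lo
  mid=-2.50249 |R|=0.98322 →hi
  mid=-2.50837 |R|=0.99282 →hi
  mid=-2.51130 |R|=0.99763 →hi
  ...
  [-2.51277,-2.51259] ⇒ x*=-2.5127
Stable set (-2.5127, 0).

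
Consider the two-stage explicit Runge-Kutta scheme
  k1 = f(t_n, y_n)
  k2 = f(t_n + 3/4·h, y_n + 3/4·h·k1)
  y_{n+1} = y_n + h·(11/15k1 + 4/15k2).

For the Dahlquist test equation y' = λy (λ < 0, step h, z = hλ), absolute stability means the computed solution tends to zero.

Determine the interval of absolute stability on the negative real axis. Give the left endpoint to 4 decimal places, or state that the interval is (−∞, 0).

z∈(-5.0000,0).

On y'=λy, z=hλ:
  k1=λy_n ⇒ h·k1=z·y_n;  k2=λ(1+3/4z)y_n ⇒ h·k2=z(1+3/4z)y_n
  y_{n+1}/y_n = 1 + 11/15z + 4/15z(1+3/4z) = 1 + z + 1/5z²
  Hence R(z) = 1 + z + 1/5z².

Boundary: |R(x)|=1, x<0.
x=-0.55: |R|=0.5105
R=1: x+1/5x²=0 ⇒ x=−5=-5.0000; min R=1−1/(4·1/5)=-0.2500>−1
Confirm numerically:
  x=-4.231: |R|=0.34927 <1
  x=-3.682: |R|=0.02942 <1
  x=-3.577: |R|=0.01801 <1
  x=-2.830: |R|=0.22822 <1
  x=-5.492: |R|=1.54041 >1
  x=-5.454: |R|=1.49522 >1
  x=-5.167: |R|=1.17258 >1
So |R|<1 on (-5.0000, 0).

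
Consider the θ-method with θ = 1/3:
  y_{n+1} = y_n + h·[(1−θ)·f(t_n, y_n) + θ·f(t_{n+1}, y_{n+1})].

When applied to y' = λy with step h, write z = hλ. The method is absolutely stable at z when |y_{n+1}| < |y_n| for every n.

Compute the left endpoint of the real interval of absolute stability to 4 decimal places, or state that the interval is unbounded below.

Test eqn y'=λy, z=hλ:
  y_{n+1} = y_n + z·[2/3·y_n + 1/3·y_{n+1}] ⇒ (1 − 1/3z)y_{n+1} = (1 + 2/3z)y_n
  ⇒ R(z) = (1 + 2/3z)/(1 − 1/3z).

Find x<0 with |R(x)|<1.
x=-1.51: |R|=0.0044
R=−1: 1+2/3x = −1+1/3x ⇒ -1/3x=2 ⇒ x=2/(-1/3)=-6.0000
Confirm numerically:
  x=-4.484: |R|=0.79743 <1
  x=-4.359: |R|=0.77701 <1
  x=-4.228: |R|=0.75484 <1
  x=-3.815: |R|=0.67938 <1
  x=-6.511: |R|=1.05373 >1
  x=-6.293: |R|=1.03153 >1
  x=-6.181: |R|=1.01971 >1
Interval (-6.0000, 0).

left endpoint -6.0000.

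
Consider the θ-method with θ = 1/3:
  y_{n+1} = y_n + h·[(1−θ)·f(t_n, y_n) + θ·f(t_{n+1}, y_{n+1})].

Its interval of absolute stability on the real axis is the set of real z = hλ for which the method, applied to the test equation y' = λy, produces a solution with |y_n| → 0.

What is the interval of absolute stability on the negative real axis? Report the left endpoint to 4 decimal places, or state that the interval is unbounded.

(-6.0000, 0).

On y'=λy, z=hλ:
  y_{n+1} = y_n + z·[2/3·y_n + 1/3·y_{n+1}] ⇒ (1 − 1/3z)y_{n+1} = (1 + 2/3z)y_n
  ⇒ R(z) = (1 + 2/3z)/(1 − 1/3z).

Need |R(x)|<1, x<0.
x=-0.74: |R|=0.4064
R=−1: 1+2/3x = −1+1/3x ⇒ -1/3x=2 ⇒ x=2/(-1/3)=-6.0000
Confirm numerically:
  x=-5.979: |R|=0.99766 <1
  x=-3.241: |R|=0.55792 <1
  x=-3.228: |R|=0.55491 <1
  x=-6.465: |R|=1.04913 >1
  x=-6.447: |R|=1.04732 >1
So |R|<1 on (-6.0000, 0).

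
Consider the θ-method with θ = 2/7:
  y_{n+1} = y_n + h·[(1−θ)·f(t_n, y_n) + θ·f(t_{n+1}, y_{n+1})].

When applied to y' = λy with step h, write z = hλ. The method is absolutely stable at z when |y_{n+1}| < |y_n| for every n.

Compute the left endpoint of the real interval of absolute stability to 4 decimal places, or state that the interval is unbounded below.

left endpoint -4.6667.

Test eqn y'=λy, z=hλ:
  y_{n+1} = y_n + z·[5/7·y_n + 2/7·y_{n+1}] ⇒ (1 − 2/7z)y_{n+1} = (1 + 5/7z)y_n
  R(z) = (1 + 5/7z)/(1 − 2/7z).

Find x<0 with |R(x)|<1.
x=-0.67: |R|=0.4376
R=−1: 1+5/7x = −1+2/7x ⇒ -3/7x=2 ⇒ x=2/(-3/7)=-4.6667
Confirm numerically:
  x=-4.202: |R|=0.90950 <1
  x=-3.634: |R|=0.78287 <1
  x=-2.395: |R|=0.42197 <1
  x=-5.238: |R|=1.09808 >1
  x=-5.139: |R|=1.08201 >1
  x=-5.094: |R|=1.07459 >1
So |R|<1 on (-4.6667, 0).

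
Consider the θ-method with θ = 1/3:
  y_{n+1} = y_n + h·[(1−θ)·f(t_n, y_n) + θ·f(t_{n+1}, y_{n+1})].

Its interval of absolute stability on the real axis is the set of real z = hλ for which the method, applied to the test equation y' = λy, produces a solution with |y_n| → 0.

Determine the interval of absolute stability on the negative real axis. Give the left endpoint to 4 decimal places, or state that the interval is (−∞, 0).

With y'=λy (z=hλ):
  y_{n+1} = y_n + z·[2/3·y_n + 1/3·y_{n+1}] ⇒ (1 − 1/3z)y_{n+1} = (1 + 2/3z)y_n
  ⇒ R(z) = (1 + 2/3z)/(1 − 1/3z).

Solve |R(x)|<1 on ℝ⁻.
x=-1.59: |R|=0.0392
R=−1: 1+2/3x = −1+1/3x ⇒ -1/3x=2 ⇒ x=2/(-1/3)=-6.0000
Confirm numerically:
  x=-5.031: |R|=0.87934 <1
  x=-3.982: |R|=0.71097 <1
  x=-3.926: |R|=0.70055 <1
  x=-6.329: |R|=1.03527 >1
  x=-6.252: |R|=1.02724 >1
  x=-6.152: |R|=1.01661 >1
Interval (-6.0000, 0).

(-6.0000, 0).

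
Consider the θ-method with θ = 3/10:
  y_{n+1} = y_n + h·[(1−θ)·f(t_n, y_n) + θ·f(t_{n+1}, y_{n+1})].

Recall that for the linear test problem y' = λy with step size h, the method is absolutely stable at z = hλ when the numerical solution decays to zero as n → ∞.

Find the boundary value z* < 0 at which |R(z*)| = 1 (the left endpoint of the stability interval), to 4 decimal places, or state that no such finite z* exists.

Test eqn y'=λy, z=hλ:
  y_{n+1} = y_n + z·[7/10·y_n + 3/10·y_{n+1}] ⇒ (1 − 3/10z)y_{n+1} = (1 + 7/10z)y_n
  ⇒ R(z) = (1 + 7/10z)/(1 − 3/10z).

Need |R(x)|<1, x<0.
x=-0.45: |R|=0.6035
R=−1: 1+7/10x = −1+3/10x ⇒ -2/5x=2 ⇒ x=2/(-2/5)=-5.0000
Confirm numerically:
  x=-4.044: |R|=0.82722 <1
  x=-3.874: |R|=0.79169 <1
  x=-2.278: |R|=0.35321 <1
  x=-2.124: |R|=0.29734 <1
  x=-5.542: |R|=1.08142 >1
  x=-5.212: |R|=1.03308 >1
Stable set (-5.0000, 0).

left endpoint -5.0000.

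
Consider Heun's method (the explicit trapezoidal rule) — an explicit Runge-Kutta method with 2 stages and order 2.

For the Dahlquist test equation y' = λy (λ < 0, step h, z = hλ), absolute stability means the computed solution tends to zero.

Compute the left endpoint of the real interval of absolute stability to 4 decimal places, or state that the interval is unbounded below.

Set f=λy, z=hλ:
  order 2, 2-stage ⇒ R(z)=1+z+z^2/2
  (e.g. R(-1.66)=0.71780, |R|=0.71780)

Solve |R(x)|<1 on ℝ⁻.
x=-1.66: |R|=0.7178
|R(-1.9)|=0.9050 |R(-0.98)|=0.5002 |R(-0.8)|=0.5200
Bisect:
  x_lo=-2.3693 |R|=1.4375  x_hi=-0.2016 |R|=0.8187
  mid=-1.28548 |R|=0.54075 →hi
  mid=-1.82740 |R|=0.84229 →hi
  mid=-2.09836 |R|=1.10320 →lo
  mid=-1.96288 |R|=0.96357 →hi
  mid=-2.03062 |R|=1.03109 →lo
  mid=-1.99675 |R|=0.99675 →hi
  mid=-2.01368 |R|=1.01378 →lo
  mid=-2.00522 |R|=1.00523 →lo
  mid=-2.00098 |R|=1.00098 →lo
  mid=-1.99887 |R|=0.99887 →hi
  ...
  [-2.00006,-1.99992] ⇒ x*=-2.0000
So |R|<1 on (-2.0000, 0).

left endpoint -2.0000.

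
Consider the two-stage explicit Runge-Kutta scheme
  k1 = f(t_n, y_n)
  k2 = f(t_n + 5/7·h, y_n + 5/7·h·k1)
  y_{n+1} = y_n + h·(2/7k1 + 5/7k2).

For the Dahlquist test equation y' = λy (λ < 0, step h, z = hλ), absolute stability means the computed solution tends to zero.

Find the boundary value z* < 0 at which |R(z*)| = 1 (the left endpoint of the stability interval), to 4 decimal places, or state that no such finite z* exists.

On y'=λy, z=hλ:
  k1=λy_n ⇒ h·k1=z·y_n;  k2=λ(1+5/7z)y_n ⇒ h·k2=z(1+5/7z)y_n
  y_{n+1}/y_n = 1 + 2/7z + 5/7z(1+5/7z) = 1 + z + 25/49z²
  so R(z) = 1 + z + 25/49z².

Find x<0 with |R(x)|<1.
x=-0.33: |R|=0.7256
R=1: x+25/49x²=0 ⇒ x=−49/25=-1.9600; min R=1−1/(4·25/49)=0.5100>−1
Confirm numerically:
  x=-1.906: |R|=0.94749 <1
  x=-1.674: |R|=0.75573 <1
  x=-1.338: |R|=0.57539 <1
  x=-2.530: |R|=1.73577 >1
  x=-2.156: |R|=1.21560 >1
  x=-2.093: |R|=1.14202 >1
Interval (-1.9600, 0).

z* = -1.9600.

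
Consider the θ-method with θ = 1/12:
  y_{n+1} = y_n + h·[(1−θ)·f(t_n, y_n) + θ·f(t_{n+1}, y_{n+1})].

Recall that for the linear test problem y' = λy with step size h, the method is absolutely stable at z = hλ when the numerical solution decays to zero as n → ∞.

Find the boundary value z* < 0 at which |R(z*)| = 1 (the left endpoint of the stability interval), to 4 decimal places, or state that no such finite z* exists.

Test eqn y'=λy, z=hλ:
  y_{n+1} = y_n + z·[11/12·y_n + 1/12·y_{n+1}] ⇒ (1 − 1/12z)y_{n+1} = (1 + 11/12z)y_n
  R(z) = (1 + 11/12z)/(1 − 1/12z).

Boundary: |R(x)|=1, x<0.
x=-0.38: |R|=0.6317
R=−1: 1+11/12x = −1+1/12x ⇒ -5/6x=2 ⇒ x=2/(-5/6)=-2.4000
Confirm numerically:
  x=-2.037: |R|=0.74140 <1
  x=-1.578: |R|=0.39461 <1
  x=-1.032: |R|=0.04972 <1
  x=-2.848: |R|=1.30172 >1
  x=-2.538: |R|=1.09492 >1
So |R|<1 on (-2.4000, 0).

z* = -2.4000.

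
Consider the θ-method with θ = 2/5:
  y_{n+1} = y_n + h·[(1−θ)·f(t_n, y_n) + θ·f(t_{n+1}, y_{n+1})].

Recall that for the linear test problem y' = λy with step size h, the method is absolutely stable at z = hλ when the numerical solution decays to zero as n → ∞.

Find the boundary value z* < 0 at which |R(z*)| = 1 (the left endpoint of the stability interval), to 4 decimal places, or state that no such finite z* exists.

Set f=λy, z=hλ:
  y_{n+1} = y_n + z·[3/5·y_n + 2/5·y_{n+1}] ⇒ (1 − 2/5z)y_{n+1} = (1 + 3/5z)y_n
  Hence R(z) = (1 + 3/5z)/(1 − 2/5z).

Find x<0 with |R(x)|<1.
x=-1.27: |R|=0.1578
R=−1: 1+3/5x = −1+2/5x ⇒ -1/5x=2 ⇒ x=2/(-1/5)=-10.0000
Confirm numerically:
  x=-9.689: |R|=0.98724 <1
  x=-6.277: |R|=0.78791 <1
  x=-4.647: |R|=0.62551 <1
  x=-4.607: |R|=0.62059 <1
  x=-10.438: |R|=1.01693 >1
  x=-10.185: |R|=1.00729 >1
So |R|<1 on (-10.0000, 0).

left endpoint -10.0000.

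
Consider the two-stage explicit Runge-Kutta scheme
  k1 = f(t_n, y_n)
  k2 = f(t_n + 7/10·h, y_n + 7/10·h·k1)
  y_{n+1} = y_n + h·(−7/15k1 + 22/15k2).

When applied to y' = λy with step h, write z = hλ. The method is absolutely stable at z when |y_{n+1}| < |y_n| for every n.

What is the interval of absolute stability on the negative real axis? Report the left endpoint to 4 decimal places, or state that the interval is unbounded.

Set f=λy, z=hλ:
  k1=λy_n ⇒ h·k1=z·y_n;  k2=λ(1+7/10z)y_n ⇒ h·k2=z(1+7/10z)y_n
  y_{n+1}/y_n = 1 − 7/15z + 22/15z(1+7/10z) = 1 + z + 77/75z²
  so R(z) = 1 + z + 77/75z².

Need |R(x)|<1, x<0.
x=-1.31: |R|=1.4519
R=1: x+77/75x²=0 ⇒ x=−75/77=-0.9740; min R=1−1/(4·77/75)=0.7565>−1
Confirm numerically:
  x=-0.820: |R|=0.87033 <1
  x=-0.818: |R|=0.86897 <1
  x=-0.426: |R|=0.76032 <1
  x=-1.488: |R|=1.78519 >1
  x=-1.370: |R|=1.55695 >1
  x=-1.042: |R|=1.07272 >1
Stable set (-0.9740, 0).

(-0.9740, 0).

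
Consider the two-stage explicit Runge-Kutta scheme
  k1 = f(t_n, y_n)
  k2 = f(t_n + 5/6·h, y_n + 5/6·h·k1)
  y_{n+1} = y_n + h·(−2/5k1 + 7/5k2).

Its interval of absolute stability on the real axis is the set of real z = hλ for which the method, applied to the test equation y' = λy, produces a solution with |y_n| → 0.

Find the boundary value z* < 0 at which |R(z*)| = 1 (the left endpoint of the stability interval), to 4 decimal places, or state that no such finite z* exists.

left endpoint -0.8571.

Test eqn y'=λy, z=hλ:
  k1=λy_n ⇒ h·k1=z·y_n;  k2=λ(1+5/6z)y_n ⇒ h·k2=z(1+5/6z)y_n
  y_{n+1}/y_n = 1 − 2/5z + 7/5z(1+5/6z) = 1 + z + 7/6z²
  so R(z) = 1 + z + 7/6z².

Need |R(x)|<1, x<0.
x=-0.62: |R|=0.8285
R=1: x+7/6x²=0 ⇒ x=−6/7=-0.8571; min R=1−1/(4·7/6)=0.7857>−1
Confirm numerically:
  x=-0.748: |R|=0.90475 <1
  x=-0.541: |R|=0.80046 <1
  x=-0.458: |R|=0.78672 <1
  x=-0.346: |R|=0.79367 <1
  x=-1.295: |R|=1.66153 >1
  x=-1.148: |R|=1.38955 >1
  x=-1.076: |R|=1.27474 >1
Stable set (-0.8571, 0).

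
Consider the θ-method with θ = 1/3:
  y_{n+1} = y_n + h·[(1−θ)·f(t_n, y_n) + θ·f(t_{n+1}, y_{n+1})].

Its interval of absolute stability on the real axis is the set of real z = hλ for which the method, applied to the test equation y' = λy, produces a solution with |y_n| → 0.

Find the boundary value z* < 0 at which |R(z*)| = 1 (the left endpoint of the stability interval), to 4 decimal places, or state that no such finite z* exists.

left endpoint -6.0000.

On y'=λy, z=hλ:
  y_{n+1} = y_n + z·[2/3·y_n + 1/3·y_{n+1}] ⇒ (1 − 1/3z)y_{n+1} = (1 + 2/3z)y_n
  so R(z) = (1 + 2/3z)/(1 − 1/3z).

Find x<0 with |R(x)|<1.
x=-1.15: |R|=0.1687
R=−1: 1+2/3x = −1+1/3x ⇒ -1/3x=2 ⇒ x=2/(-1/3)=-6.0000
Confirm numerically:
  x=-5.941: |R|=0.99340 <1
  x=-5.173: |R|=0.89881 <1
  x=-4.693: |R|=0.83011 <1
  x=-4.070: |R|=0.72702 <1
  x=-6.139: |R|=1.01521 >1
  x=-6.086: |R|=1.00947 >1
Stable set (-6.0000, 0).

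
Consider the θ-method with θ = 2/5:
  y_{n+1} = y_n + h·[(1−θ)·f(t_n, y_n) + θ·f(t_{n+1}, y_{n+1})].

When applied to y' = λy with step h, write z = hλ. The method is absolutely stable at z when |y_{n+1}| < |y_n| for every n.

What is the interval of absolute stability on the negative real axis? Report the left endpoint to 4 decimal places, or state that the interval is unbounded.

Test eqn y'=λy, z=hλ:
  y_{n+1} = y_n + z·[3/5·y_n + 2/5·y_{n+1}] ⇒ (1 − 2/5z)y_{n+1} = (1 + 3/5z)y_n
  Hence R(z) = (1 + 3/5z)/(1 − 2/5z).

Need |R(x)|<1, x<0.
x=-0.33: |R|=0.7085
R=−1: 1+3/5x = −1+2/5x ⇒ -1/5x=2 ⇒ x=2/(-1/5)=-10.0000
Confirm numerically:
  x=-5.772: |R|=0.74444 <1
  x=-5.364: |R|=0.70524 <1
  x=-5.123: |R|=0.68011 <1
  x=-10.471: |R|=1.01816 >1
  x=-10.449: |R|=1.01734 >1
  x=-10.338: |R|=1.01316 >1
So |R|<1 on (-10.0000, 0).

(-10.0000, 0).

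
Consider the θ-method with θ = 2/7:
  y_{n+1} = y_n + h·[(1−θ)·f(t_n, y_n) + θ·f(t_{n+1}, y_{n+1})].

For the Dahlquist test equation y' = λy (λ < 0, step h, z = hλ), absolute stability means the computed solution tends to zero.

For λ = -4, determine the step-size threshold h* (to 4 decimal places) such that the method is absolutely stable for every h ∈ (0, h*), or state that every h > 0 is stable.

(-4.6667,0); λ=-4 ⇒ h* = (14/3)/4 = 1.1667.

On y'=λy, z=hλ:
  y_{n+1} = y_n + z·[5/7·y_n + 2/7·y_{n+1}] ⇒ (1 − 2/7z)y_{n+1} = (1 + 5/7z)y_n
  Hence R(z) = (1 + 5/7z)/(1 − 2/7z).

Find x<0 with |R(x)|<1.
x=-1.23: |R|=0.0899
R=−1: 1+5/7x = −1+2/7x ⇒ -3/7x=2 ⇒ x=2/(-3/7)=-4.6667
Confirm numerically:
  x=-3.878: |R|=0.83966 <1
  x=-3.561: |R|=0.76512 <1
  x=-2.889: |R|=0.58264 <1
  x=-2.275: |R|=0.37879 <1
  x=-5.158: |R|=1.08512 >1
  x=-5.078: |R|=1.07193 >1
  x=-4.721: |R|=1.00991 >1
So |R|<1 on (-4.6667, 0).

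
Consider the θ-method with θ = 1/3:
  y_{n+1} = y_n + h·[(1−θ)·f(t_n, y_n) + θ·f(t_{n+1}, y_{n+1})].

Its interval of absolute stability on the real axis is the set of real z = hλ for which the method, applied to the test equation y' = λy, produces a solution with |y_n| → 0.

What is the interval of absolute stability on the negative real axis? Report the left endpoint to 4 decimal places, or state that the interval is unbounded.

z∈(-6.0000,0).

Test eqn y'=λy, z=hλ:
  y_{n+1} = y_n + z·[2/3·y_n + 1/3·y_{n+1}] ⇒ (1 − 1/3z)y_{n+1} = (1 + 2/3z)y_n
  Hence R(z) = (1 + 2/3z)/(1 − 1/3z).

Boundary: |R(x)|=1, x<0.
x=-0.62: |R|=0.4862
R=−1: 1+2/3x = −1+1/3x ⇒ -1/3x=2 ⇒ x=2/(-1/3)=-6.0000
Confirm numerically:
  x=-4.124: |R|=0.73666 <1
  x=-2.732: |R|=0.42987 <1
  x=-2.464: |R|=0.35286 <1
  x=-6.582: |R|=1.06074 >1
  x=-6.487: |R|=1.05133 >1
  x=-6.175: |R|=1.01907 >1
Interval (-6.0000, 0).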